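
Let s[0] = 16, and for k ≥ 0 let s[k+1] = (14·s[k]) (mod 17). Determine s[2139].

s[0] = 16, s[1] = 3, s[2] = 8, s[3] = 10, s[4] = 4, s[5] = 5, s[6] = 2, s[7] = 11, s[8] = 1, s[9] = 14, s[10] = 9, s[11] = 7, s[12] = 13, s[13] = 12, s[14] = 15, s[15] = 6, s[16] = 16.
Since s[16] = s[0] = 16, the sequence is periodic with period 16.
(2139 - 0) mod 16 = 11, so s[2139] = s[11] = 7.

7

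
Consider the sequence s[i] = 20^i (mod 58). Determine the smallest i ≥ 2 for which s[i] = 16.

s[1] = 20, s[2] = 52, s[3] = 54, s[4] = 36, s[5] = 24, s[6] = 16, s[7] = 30, s[8] = 20.
The sequence repeats with period 7.
The value 16 first appears (with i ≥ 2) at s[6].

6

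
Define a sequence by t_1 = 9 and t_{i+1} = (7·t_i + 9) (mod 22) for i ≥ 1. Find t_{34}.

14

t_1 = 9,  t_2 = 6,  t_3 = 7,  t_4 = 14,  t_5 = 19,  t_6 = 10,  t_7 = 13,  t_8 = 12,  t_9 = 5,  t_{10} = 0,  t_{11} = 9.
Since t_{11} = t_1 = 9, the sequence is periodic with period 10.
(34 - 1) mod 10 = 3, so t_{34} = t_4 = 14.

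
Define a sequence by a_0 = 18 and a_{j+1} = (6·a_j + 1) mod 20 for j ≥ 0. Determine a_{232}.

15

Computing terms: a_0 = 18,  a_1 = 9,  a_2 = 15,  a_3 = 11,  a_4 = 7,  a_5 = 3,  a_6 = 19,  a_7 = 15.
Since a_7 = a_2 = 15, the sequence is eventually periodic: after a pre-period of length 2 it cycles with period 5.
For j ≥ 2, a_j depends only on (j - 2) mod 5. (232 - 2) mod 5 = 0, so a_{232} = a_2 = 15.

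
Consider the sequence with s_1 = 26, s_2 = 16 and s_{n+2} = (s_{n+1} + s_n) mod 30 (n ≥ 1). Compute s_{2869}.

Listing terms: s_1 = 26, s_2 = 16, s_3 = 12, s_4 = 28, s_5 = 10, s_6 = 8, s_7 = 18, s_8 = 26, s_9 = 14, s_{10} = 10, s_{11} = 24, s_{12} = 4, s_{13} = 28, s_{14} = 2, s_{15} = 0, s_{16} = 2, s_{17} = 2, s_{18} = 4, s_{19} = 6, s_{20} = 10, s_{21} = 16, s_{22} = 26, s_{23} = 12, s_{24} = 8, s_{25} = 20, s_{26} = 28, s_{27} = 18, s_{28} = 16, s_{29} = 4, s_{30} = 20, s_{31} = 24, s_{32} = 14, s_{33} = 8, s_{34} = 22, s_{35} = 0, s_{36} = 22, s_{37} = 22, s_{38} = 14, s_{39} = 6, s_{40} = 20, s_{41} = 26, s_{42} = 16.
The sequence repeats with period 40.
(2869 - 1) mod 40 = 28, so s_{2869} = s_{29} = 4.

4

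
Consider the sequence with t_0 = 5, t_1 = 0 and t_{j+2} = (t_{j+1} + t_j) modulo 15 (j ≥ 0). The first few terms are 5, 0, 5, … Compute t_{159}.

We have t_0 = 5, t_1 = 0, t_2 = 5, t_3 = 5, t_4 = 10, t_5 = 0, t_6 = 10, t_7 = 10, t_8 = 5, t_9 = 0.
Since (t_8, t_9) = (t_0, t_1) = (5, 0) (two consecutive terms determine the rest), the sequence is periodic with period 8.
So t_{159} = t_{0 + ((159-0) mod 8)} = t_7 = 10.

10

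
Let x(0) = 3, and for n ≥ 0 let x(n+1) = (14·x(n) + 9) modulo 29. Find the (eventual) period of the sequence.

28

We have x(0) = 3,  x(1) = 22,  x(2) = 27,  x(3) = 10,  x(4) = 4,  x(5) = 7,  x(6) = 20,  x(7) = 28,  x(8) = 24,  x(9) = 26,  x(10) = 25,  x(11) = 11,  x(12) = 18,  x(13) = 0,  x(14) = 9,  x(15) = 19,  x(16) = 14,  x(17) = 2,  x(18) = 8,  x(19) = 5,  x(20) = 21,  x(21) = 13,  x(22) = 17,  x(23) = 15,  x(24) = 16,  x(25) = 1,  x(26) = 23,  x(27) = 12,  x(28) = 3.
The sequence repeats with period 28.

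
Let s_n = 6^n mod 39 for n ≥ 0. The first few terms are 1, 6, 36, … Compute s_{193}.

6

We have s_0 = 1, s_1 = 6, s_2 = 36, s_3 = 21, s_4 = 9, s_5 = 15, s_6 = 12, s_7 = 33, s_8 = 3, s_9 = 18, s_{10} = 30, s_{11} = 24, s_{12} = 27, s_{13} = 6.
Since s_{13} = s_1 = 6, the sequence is eventually periodic: after a pre-period of length 1 it cycles with period 12.
For n ≥ 1, s_n depends only on (n - 1) mod 12. (193 - 1) mod 12 = 0, so s_{193} = s_1 = 6.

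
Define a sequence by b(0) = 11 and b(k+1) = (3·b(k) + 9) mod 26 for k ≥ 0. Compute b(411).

Listing terms: b(0) = 11,  b(1) = 16,  b(2) = 5,  b(3) = 24,  b(4) = 3,  b(5) = 18,  b(6) = 11.
The sequence repeats with period 6.
(411 - 0) mod 6 = 3, so b(411) = b(3) = 24.

24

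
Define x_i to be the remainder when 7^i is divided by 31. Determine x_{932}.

Computing terms: x_1 = 7, x_2 = 18, x_3 = 2, x_4 = 14, x_5 = 5, x_6 = 4, x_7 = 28, x_8 = 10, x_9 = 8, x_{10} = 25, x_{11} = 20, x_{12} = 16, x_{13} = 19, x_{14} = 9, x_{15} = 1, x_{16} = 7.
Since x_{16} = x_1 = 7, the sequence is periodic with period 15.
(932 - 1) mod 15 = 1, so x_{932} = x_2 = 18.

18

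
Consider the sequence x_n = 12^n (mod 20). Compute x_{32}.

Computing terms: x_1 = 12; x_2 = 4; x_3 = 8; x_4 = 16; x_5 = 12.
Since x_5 = x_1 = 12, the sequence is periodic with period 4.
So x_{32} = x_{1 + ((32-1) mod 4)} = x_4 = 16.

16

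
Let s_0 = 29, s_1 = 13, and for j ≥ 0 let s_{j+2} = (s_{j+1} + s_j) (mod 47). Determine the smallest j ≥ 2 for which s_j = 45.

s_0 = 29,  s_1 = 13,  s_2 = 42,  s_3 = 8,  s_4 = 3,  s_5 = 11,  s_6 = 14,  s_7 = 25,  s_8 = 39,  s_9 = 17,  s_{10} = 9,  s_{11} = 26,  s_{12} = 35,  s_{13} = 14,  s_{14} = 2,  s_{15} = 16,  s_{16} = 18,  s_{17} = 34,  s_{18} = 5,  s_{19} = 39,  s_{20} = 44,  s_{21} = 36,  s_{22} = 33,  s_{23} = 22,  s_{24} = 8,  s_{25} = 30,  s_{26} = 38,  s_{27} = 21,  s_{28} = 12,  s_{29} = 33,  s_{30} = 45,  s_{31} = 31,  s_{32} = 29,  s_{33} = 13.
The sequence repeats with period 32.
The value 45 first appears (with j ≥ 2) at s_{30}.

30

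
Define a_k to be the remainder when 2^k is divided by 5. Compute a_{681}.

Listing terms: a_0 = 1,  a_1 = 2,  a_2 = 4,  a_3 = 3,  a_4 = 1.
Since a_4 = a_0 = 1, the sequence is periodic with period 4.
(681 - 0) mod 4 = 1, so a_{681} = a_1 = 2.

2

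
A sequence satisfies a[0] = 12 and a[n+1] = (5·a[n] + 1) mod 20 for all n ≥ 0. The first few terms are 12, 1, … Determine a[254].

6

We have a[0] = 12,  a[1] = 1,  a[2] = 6,  a[3] = 11,  a[4] = 16,  a[5] = 1.
Since a[5] = a[1] = 1, the sequence is eventually periodic: after a pre-period of length 1 it cycles with period 4.
For n ≥ 1, a[n] depends only on (n - 1) mod 4. (254 - 1) mod 4 = 1, so a[254] = a[2] = 6.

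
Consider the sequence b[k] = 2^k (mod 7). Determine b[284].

b[0] = 1,  b[1] = 2,  b[2] = 4,  b[3] = 1.
Since b[3] = b[0] = 1, the sequence is periodic with period 3.
So b[284] = b[0 + ((284-0) mod 3)] = b[2] = 4.

4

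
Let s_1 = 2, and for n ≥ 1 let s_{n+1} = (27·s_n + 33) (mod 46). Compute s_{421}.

36

Computing terms: s_1 = 2,  s_2 = 41,  s_3 = 36,  s_4 = 39,  s_5 = 28,  s_6 = 7,  s_7 = 38,  s_8 = 1,  s_9 = 14,  s_{10} = 43,  s_{11} = 44,  s_{12} = 25,  s_{13} = 18,  s_{14} = 13,  s_{15} = 16,  s_{16} = 5,  s_{17} = 30,  s_{18} = 15,  s_{19} = 24,  s_{20} = 37,  s_{21} = 20,  s_{22} = 21,  s_{23} = 2.
The sequence repeats with period 22.
(421 - 1) mod 22 = 2, so s_{421} = s_3 = 36.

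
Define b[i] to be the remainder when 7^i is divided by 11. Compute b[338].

9

Computing terms: b[1] = 7,  b[2] = 5,  b[3] = 2,  b[4] = 3,  b[5] = 10,  b[6] = 4,  b[7] = 6,  b[8] = 9,  b[9] = 8,  b[10] = 1,  b[11] = 7.
Since b[11] = b[1] = 7, the sequence is periodic with period 10.
(338 - 1) mod 10 = 7, so b[338] = b[8] = 9.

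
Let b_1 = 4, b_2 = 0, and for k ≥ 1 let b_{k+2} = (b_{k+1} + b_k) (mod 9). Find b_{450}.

Computing terms: b_1 = 4,  b_2 = 0,  b_3 = 4,  b_4 = 4,  b_5 = 8,  b_6 = 3,  b_7 = 2,  b_8 = 5,  b_9 = 7,  b_{10} = 3,  b_{11} = 1,  b_{12} = 4,  b_{13} = 5,  b_{14} = 0,  b_{15} = 5,  b_{16} = 5,  b_{17} = 1,  b_{18} = 6,  b_{19} = 7,  b_{20} = 4,  b_{21} = 2,  b_{22} = 6,  b_{23} = 8,  b_{24} = 5,  b_{25} = 4,  b_{26} = 0.
The sequence repeats with period 24.
So b_{450} = b_{1 + ((450-1) mod 24)} = b_{18} = 6.

6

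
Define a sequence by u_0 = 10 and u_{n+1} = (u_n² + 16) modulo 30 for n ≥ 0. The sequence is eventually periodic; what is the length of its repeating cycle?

3

Computing terms: u_0 = 10,  u_1 = 26,  u_2 = 2,  u_3 = 20,  u_4 = 26.
Since u_4 = u_1 = 26, the sequence is eventually periodic: after a pre-period of length 1 it cycles with period 3.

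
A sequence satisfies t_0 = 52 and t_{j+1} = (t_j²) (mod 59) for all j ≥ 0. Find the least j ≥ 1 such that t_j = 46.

We have t_0 = 52; t_1 = 49; t_2 = 41; t_3 = 29; t_4 = 15; t_5 = 48; t_6 = 3; t_7 = 9; t_8 = 22; t_9 = 12; t_{10} = 26; t_{11} = 27; t_{12} = 21; t_{13} = 28; t_{14} = 17; t_{15} = 53; t_{16} = 36; t_{17} = 57; t_{18} = 4; t_{19} = 16; t_{20} = 20; t_{21} = 46; t_{22} = 51; t_{23} = 5; t_{24} = 25; t_{25} = 35; t_{26} = 45; t_{27} = 19; t_{28} = 7; t_{29} = 49.
Since t_{29} = t_1 = 49, the sequence is eventually periodic: after a pre-period of length 1 it cycles with period 28.
The value 46 first appears (with j ≥ 1) at t_{21}.

21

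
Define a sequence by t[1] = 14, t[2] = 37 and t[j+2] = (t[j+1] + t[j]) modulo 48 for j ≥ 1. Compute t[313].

14

Computing terms: t[1] = 14, t[2] = 37, t[3] = 3, t[4] = 40, t[5] = 43, t[6] = 35, t[7] = 30, t[8] = 17, t[9] = 47, t[10] = 16, t[11] = 15, t[12] = 31, t[13] = 46, t[14] = 29, t[15] = 27, t[16] = 8, t[17] = 35, t[18] = 43, t[19] = 30, t[20] = 25, t[21] = 7, t[22] = 32, t[23] = 39, t[24] = 23, t[25] = 14, t[26] = 37.
The sequence repeats with period 24.
(313 - 1) mod 24 = 0, so t[313] = t[1] = 14.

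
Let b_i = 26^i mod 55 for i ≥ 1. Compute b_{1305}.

1

b_1 = 26, b_2 = 16, b_3 = 31, b_4 = 36, b_5 = 1, b_6 = 26.
The sequence repeats with period 5.
So b_{1305} = b_{1 + ((1305-1) mod 5)} = b_5 = 1.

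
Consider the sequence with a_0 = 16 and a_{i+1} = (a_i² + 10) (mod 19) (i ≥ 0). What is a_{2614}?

15

a_0 = 16; a_1 = 0; a_2 = 10; a_3 = 15; a_4 = 7; a_5 = 2; a_6 = 14; a_7 = 16.
The sequence repeats with period 7.
(2614 - 0) mod 7 = 3, so a_{2614} = a_3 = 15.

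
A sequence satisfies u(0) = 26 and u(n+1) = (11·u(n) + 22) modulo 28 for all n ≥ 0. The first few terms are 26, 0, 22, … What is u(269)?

Listing terms: u(0) = 26,  u(1) = 0,  u(2) = 22,  u(3) = 12,  u(4) = 14,  u(5) = 8,  u(6) = 26.
Since u(6) = u(0) = 26, the sequence is periodic with period 6.
So u(269) = u(0 + ((269-0) mod 6)) = u(5) = 8.

8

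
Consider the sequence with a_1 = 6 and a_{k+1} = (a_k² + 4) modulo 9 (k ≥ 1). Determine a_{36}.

2

a_1 = 6,  a_2 = 4,  a_3 = 2,  a_4 = 8,  a_5 = 5,  a_6 = 2.
Since a_6 = a_3 = 2, the sequence is eventually periodic: after a pre-period of length 2 it cycles with period 3.
For k ≥ 3, a_k depends only on (k - 3) mod 3. (36 - 3) mod 3 = 0, so a_{36} = a_3 = 2.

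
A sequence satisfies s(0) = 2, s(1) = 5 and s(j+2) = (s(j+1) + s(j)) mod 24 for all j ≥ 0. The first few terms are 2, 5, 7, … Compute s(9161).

Listing terms: s(0) = 2,  s(1) = 5,  s(2) = 7,  s(3) = 12,  s(4) = 19,  s(5) = 7,  s(6) = 2,  s(7) = 9,  s(8) = 11,  s(9) = 20,  s(10) = 7,  s(11) = 3,  s(12) = 10,  s(13) = 13,  s(14) = 23,  s(15) = 12,  s(16) = 11,  s(17) = 23,  s(18) = 10,  s(19) = 9,  s(20) = 19,  s(21) = 4,  s(22) = 23,  s(23) = 3,  s(24) = 2,  s(25) = 5.
The sequence repeats with period 24.
(9161 - 0) mod 24 = 17, so s(9161) = s(17) = 23.

23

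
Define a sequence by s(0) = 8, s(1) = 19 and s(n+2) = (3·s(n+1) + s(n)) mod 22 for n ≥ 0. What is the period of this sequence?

Listing terms: s(0) = 8, s(1) = 19, s(2) = 21, s(3) = 16, s(4) = 3, s(5) = 3, s(6) = 12, s(7) = 17, s(8) = 19, s(9) = 8, s(10) = 21, s(11) = 5, s(12) = 14, s(13) = 3, s(14) = 1, s(15) = 6, s(16) = 19, s(17) = 19, s(18) = 10, s(19) = 5, s(20) = 3, s(21) = 14, s(22) = 1, s(23) = 17, s(24) = 8, s(25) = 19.
The sequence repeats with period 24.

24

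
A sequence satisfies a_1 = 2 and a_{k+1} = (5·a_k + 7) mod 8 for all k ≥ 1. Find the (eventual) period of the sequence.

8

Computing terms: a_1 = 2; a_2 = 1; a_3 = 4; a_4 = 3; a_5 = 6; a_6 = 5; a_7 = 0; a_8 = 7; a_9 = 2.
Since a_9 = a_1 = 2, the sequence is periodic with period 8.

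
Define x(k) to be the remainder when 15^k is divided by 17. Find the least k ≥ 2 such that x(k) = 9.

3

x(1) = 15; x(2) = 4; x(3) = 9; x(4) = 16; x(5) = 2; x(6) = 13; x(7) = 8; x(8) = 1; x(9) = 15.
The sequence repeats with period 8.
The value 9 first appears (with k ≥ 2) at x(3).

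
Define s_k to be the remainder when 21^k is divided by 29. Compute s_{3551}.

15

s_0 = 1; s_1 = 21; s_2 = 6; s_3 = 10; s_4 = 7; s_5 = 2; s_6 = 13; s_7 = 12; s_8 = 20; s_9 = 14; s_{10} = 4; s_{11} = 26; s_{12} = 24; s_{13} = 11; s_{14} = 28; s_{15} = 8; s_{16} = 23; s_{17} = 19; s_{18} = 22; s_{19} = 27; s_{20} = 16; s_{21} = 17; s_{22} = 9; s_{23} = 15; s_{24} = 25; s_{25} = 3; s_{26} = 5; s_{27} = 18; s_{28} = 1.
Since s_{28} = s_0 = 1, the sequence is periodic with period 28.
(3551 - 0) mod 28 = 23, so s_{3551} = s_{23} = 15.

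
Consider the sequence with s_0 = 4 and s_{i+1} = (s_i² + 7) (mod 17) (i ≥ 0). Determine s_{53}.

Listing terms: s_0 = 4,  s_1 = 6,  s_2 = 9,  s_3 = 3,  s_4 = 16,  s_5 = 8,  s_6 = 3.
Since s_6 = s_3 = 3, the sequence is eventually periodic: after a pre-period of length 3 it cycles with period 3.
For i ≥ 3, s_i depends only on (i - 3) mod 3. (53 - 3) mod 3 = 2, so s_{53} = s_5 = 8.

8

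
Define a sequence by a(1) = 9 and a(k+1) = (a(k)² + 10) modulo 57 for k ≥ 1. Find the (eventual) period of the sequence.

7

We have a(1) = 9,  a(2) = 34,  a(3) = 26,  a(4) = 2,  a(5) = 14,  a(6) = 35,  a(7) = 38,  a(8) = 29,  a(9) = 53,  a(10) = 26.
Since a(10) = a(3) = 26, the sequence is eventually periodic: after a pre-period of length 2 it cycles with period 7.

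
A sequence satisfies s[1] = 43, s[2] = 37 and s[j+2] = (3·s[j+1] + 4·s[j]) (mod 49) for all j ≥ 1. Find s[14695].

36

We have s[1] = 43; s[2] = 37; s[3] = 38; s[4] = 17; s[5] = 7; s[6] = 40; s[7] = 1; s[8] = 16; s[9] = 3; s[10] = 24; s[11] = 35; s[12] = 5; s[13] = 8; s[14] = 44; s[15] = 17; s[16] = 31; s[17] = 14; s[18] = 19; s[19] = 15; s[20] = 23; s[21] = 31; s[22] = 38; s[23] = 42; s[24] = 33; s[25] = 22; s[26] = 2; s[27] = 45; s[28] = 45; s[29] = 21; s[30] = 47; s[31] = 29; s[32] = 30; s[33] = 10; s[34] = 3; s[35] = 0; s[36] = 12; s[37] = 36; s[38] = 9; s[39] = 24; s[40] = 10; s[41] = 28; s[42] = 26; s[43] = 43; s[44] = 37.
The sequence repeats with period 42.
(14695 - 1) mod 42 = 36, so s[14695] = s[37] = 36.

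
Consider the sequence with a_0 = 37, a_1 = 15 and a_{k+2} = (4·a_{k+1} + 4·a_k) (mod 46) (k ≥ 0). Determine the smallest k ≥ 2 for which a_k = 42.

7

We have a_0 = 37,  a_1 = 15,  a_2 = 24,  a_3 = 18,  a_4 = 30,  a_5 = 8,  a_6 = 14,  a_7 = 42,  a_8 = 40,  a_9 = 6,  a_{10} = 0,  a_{11} = 24,  a_{12} = 4,  a_{13} = 20,  a_{14} = 4,  a_{15} = 4,  a_{16} = 32,  a_{17} = 6,  a_{18} = 14,  a_{19} = 34,  a_{20} = 8,  a_{21} = 30,  a_{22} = 14,  a_{23} = 38,  a_{24} = 24,  a_{25} = 18.
Since (a_{24}, a_{25}) = (a_2, a_3) = (24, 18) (two consecutive terms determine the rest), the sequence is eventually periodic: after a pre-period of length 2 it cycles with period 22.
The value 42 first appears (with k ≥ 2) at a_7.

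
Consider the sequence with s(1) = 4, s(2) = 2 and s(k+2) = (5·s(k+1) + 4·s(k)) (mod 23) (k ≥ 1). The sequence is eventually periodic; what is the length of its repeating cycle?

22

We have s(1) = 4; s(2) = 2; s(3) = 3; s(4) = 0; s(5) = 12; s(6) = 14; s(7) = 3; s(8) = 2; s(9) = 22; s(10) = 3; s(11) = 11; s(12) = 21; s(13) = 11; s(14) = 1; s(15) = 3; s(16) = 19; s(17) = 15; s(18) = 13; s(19) = 10; s(20) = 10; s(21) = 21; s(22) = 7; s(23) = 4; s(24) = 2.
Since (s(23), s(24)) = (s(1), s(2)) = (4, 2) (two consecutive terms determine the rest), the sequence is periodic with period 22.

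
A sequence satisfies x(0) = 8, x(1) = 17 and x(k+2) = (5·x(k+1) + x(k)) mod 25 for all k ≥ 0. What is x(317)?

Computing terms: x(0) = 8,  x(1) = 17,  x(2) = 18,  x(3) = 7,  x(4) = 3,  x(5) = 22,  x(6) = 13,  x(7) = 12,  x(8) = 23,  x(9) = 2,  x(10) = 8,  x(11) = 17.
The sequence repeats with period 10.
So x(317) = x(0 + ((317-0) mod 10)) = x(7) = 12.

12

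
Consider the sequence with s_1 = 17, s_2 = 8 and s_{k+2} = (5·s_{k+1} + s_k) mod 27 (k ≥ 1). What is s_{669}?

Listing terms: s_1 = 17, s_2 = 8, s_3 = 3, s_4 = 23, s_5 = 10, s_6 = 19, s_7 = 24, s_8 = 4, s_9 = 17, s_{10} = 8.
The sequence repeats with period 8.
(669 - 1) mod 8 = 4, so s_{669} = s_5 = 10.

10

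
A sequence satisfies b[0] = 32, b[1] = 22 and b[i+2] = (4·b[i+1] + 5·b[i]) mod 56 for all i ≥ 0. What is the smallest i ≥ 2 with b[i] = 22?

b[0] = 32; b[1] = 22; b[2] = 24; b[3] = 38; b[4] = 48; b[5] = 46; b[6] = 32; b[7] = 22.
The sequence repeats with period 6.
The value 22 next appears (with i ≥ 2) at b[7].

7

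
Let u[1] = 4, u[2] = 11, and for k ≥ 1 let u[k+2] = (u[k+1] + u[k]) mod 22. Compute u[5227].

20

We have u[1] = 4, u[2] = 11, u[3] = 15, u[4] = 4, u[5] = 19, u[6] = 1, u[7] = 20, u[8] = 21, u[9] = 19, u[10] = 18, u[11] = 15, u[12] = 11, u[13] = 4, u[14] = 15, u[15] = 19, u[16] = 12, u[17] = 9, u[18] = 21, u[19] = 8, u[20] = 7, u[21] = 15, u[22] = 0, u[23] = 15, u[24] = 15, u[25] = 8, u[26] = 1, u[27] = 9, u[28] = 10, u[29] = 19, u[30] = 7, u[31] = 4, u[32] = 11.
Since (u[31], u[32]) = (u[1], u[2]) = (4, 11) (two consecutive terms determine the rest), the sequence is periodic with period 30.
(5227 - 1) mod 30 = 6, so u[5227] = u[7] = 20.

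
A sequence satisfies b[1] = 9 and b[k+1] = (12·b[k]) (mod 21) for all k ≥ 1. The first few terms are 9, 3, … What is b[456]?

6

b[1] = 9; b[2] = 3; b[3] = 15; b[4] = 12; b[5] = 18; b[6] = 6; b[7] = 9.
The sequence repeats with period 6.
(456 - 1) mod 6 = 5, so b[456] = b[6] = 6.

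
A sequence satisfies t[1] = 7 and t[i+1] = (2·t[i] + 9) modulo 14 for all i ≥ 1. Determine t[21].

Listing terms: t[1] = 7; t[2] = 9; t[3] = 13; t[4] = 7.
Since t[4] = t[1] = 7, the sequence is periodic with period 3.
So t[21] = t[1 + ((21-1) mod 3)] = t[3] = 13.

13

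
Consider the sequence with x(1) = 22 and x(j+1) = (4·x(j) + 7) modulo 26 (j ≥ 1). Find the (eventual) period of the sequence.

6

Listing terms: x(1) = 22,  x(2) = 17,  x(3) = 23,  x(4) = 21,  x(5) = 13,  x(6) = 7,  x(7) = 9,  x(8) = 17.
Since x(8) = x(2) = 17, the sequence is eventually periodic: after a pre-period of length 1 it cycles with period 6.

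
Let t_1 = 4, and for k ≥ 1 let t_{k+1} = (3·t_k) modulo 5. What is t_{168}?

3

Listing terms: t_1 = 4; t_2 = 2; t_3 = 1; t_4 = 3; t_5 = 4.
Since t_5 = t_1 = 4, the sequence is periodic with period 4.
(168 - 1) mod 4 = 3, so t_{168} = t_4 = 3.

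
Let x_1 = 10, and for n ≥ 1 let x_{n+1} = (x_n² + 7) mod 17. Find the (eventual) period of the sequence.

3

x_1 = 10, x_2 = 5, x_3 = 15, x_4 = 11, x_5 = 9, x_6 = 3, x_7 = 16, x_8 = 8, x_9 = 3.
Since x_9 = x_6 = 3, the sequence is eventually periodic: after a pre-period of length 5 it cycles with period 3.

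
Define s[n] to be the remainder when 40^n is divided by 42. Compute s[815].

10

s[1] = 40; s[2] = 4; s[3] = 34; s[4] = 16; s[5] = 10; s[6] = 22; s[7] = 40.
The sequence repeats with period 6.
(815 - 1) mod 6 = 4, so s[815] = s[5] = 10.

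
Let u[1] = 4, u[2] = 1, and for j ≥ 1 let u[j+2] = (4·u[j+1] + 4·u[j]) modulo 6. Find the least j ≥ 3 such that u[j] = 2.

We have u[1] = 4, u[2] = 1, u[3] = 2, u[4] = 0, u[5] = 2, u[6] = 2, u[7] = 4, u[8] = 0, u[9] = 4, u[10] = 4, u[11] = 2, u[12] = 0.
Since (u[11], u[12]) = (u[3], u[4]) = (2, 0) (two consecutive terms determine the rest), the sequence is eventually periodic: after a pre-period of length 2 it cycles with period 8.
The value 2 first appears (with j ≥ 3) at u[3].

3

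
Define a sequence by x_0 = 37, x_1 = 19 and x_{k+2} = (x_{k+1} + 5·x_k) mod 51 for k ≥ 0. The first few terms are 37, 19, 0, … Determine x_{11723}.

12

Listing terms: x_0 = 37, x_1 = 19, x_2 = 0, x_3 = 44, x_4 = 44, x_5 = 9, x_6 = 25, x_7 = 19, x_8 = 42, x_9 = 35, x_{10} = 41, x_{11} = 12, x_{12} = 13, x_{13} = 22, x_{14} = 36, x_{15} = 44, x_{16} = 20, x_{17} = 36, x_{18} = 34, x_{19} = 10, x_{20} = 27, x_{21} = 26, x_{22} = 8, x_{23} = 36, x_{24} = 25, x_{25} = 1, x_{26} = 24, x_{27} = 29, x_{28} = 47, x_{29} = 39, x_{30} = 19, x_{31} = 10, x_{32} = 3, x_{33} = 2, x_{34} = 17, x_{35} = 27, x_{36} = 10, x_{37} = 43, x_{38} = 42, x_{39} = 2, x_{40} = 8, x_{41} = 18, x_{42} = 7, x_{43} = 46, x_{44} = 30, x_{45} = 5, x_{46} = 2, x_{47} = 27, x_{48} = 37, x_{49} = 19.
The sequence repeats with period 48.
(11723 - 0) mod 48 = 11, so x_{11723} = x_{11} = 12.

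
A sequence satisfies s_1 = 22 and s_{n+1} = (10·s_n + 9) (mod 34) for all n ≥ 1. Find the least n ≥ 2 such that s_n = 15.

4

Computing terms: s_1 = 22; s_2 = 25; s_3 = 21; s_4 = 15; s_5 = 23; s_6 = 1; s_7 = 19; s_8 = 29; s_9 = 27; s_{10} = 7; s_{11} = 11; s_{12} = 17; s_{13} = 9; s_{14} = 31; s_{15} = 13; s_{16} = 3; s_{17} = 5; s_{18} = 25.
Since s_{18} = s_2 = 25, the sequence is eventually periodic: after a pre-period of length 1 it cycles with period 16.
The value 15 first appears (with n ≥ 2) at s_4.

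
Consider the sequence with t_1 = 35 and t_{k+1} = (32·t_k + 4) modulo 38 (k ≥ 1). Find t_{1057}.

Listing terms: t_1 = 35, t_2 = 22, t_3 = 24, t_4 = 12, t_5 = 8, t_6 = 32, t_7 = 2, t_8 = 30, t_9 = 14, t_{10} = 34, t_{11} = 28, t_{12} = 26, t_{13} = 0, t_{14} = 4, t_{15} = 18, t_{16} = 10, t_{17} = 20, t_{18} = 36, t_{19} = 16, t_{20} = 22.
Since t_{20} = t_2 = 22, the sequence is eventually periodic: after a pre-period of length 1 it cycles with period 18.
For k ≥ 2, t_k depends only on (k - 2) mod 18. (1057 - 2) mod 18 = 11, so t_{1057} = t_{13} = 0.

0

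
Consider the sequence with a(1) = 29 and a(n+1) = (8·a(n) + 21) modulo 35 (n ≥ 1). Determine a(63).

15

Listing terms: a(1) = 29, a(2) = 8, a(3) = 15, a(4) = 1, a(5) = 29.
Since a(5) = a(1) = 29, the sequence is periodic with period 4.
So a(63) = a(1 + ((63-1) mod 4)) = a(3) = 15.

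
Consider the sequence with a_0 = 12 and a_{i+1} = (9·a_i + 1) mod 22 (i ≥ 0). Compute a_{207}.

a_0 = 12,  a_1 = 21,  a_2 = 14,  a_3 = 17,  a_4 = 0,  a_5 = 1,  a_6 = 10,  a_7 = 3,  a_8 = 6,  a_9 = 11,  a_{10} = 12.
Since a_{10} = a_0 = 12, the sequence is periodic with period 10.
(207 - 0) mod 10 = 7, so a_{207} = a_7 = 3.

3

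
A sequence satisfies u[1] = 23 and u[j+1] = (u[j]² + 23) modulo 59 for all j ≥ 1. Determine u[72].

Listing terms: u[1] = 23,  u[2] = 21,  u[3] = 51,  u[4] = 28,  u[5] = 40,  u[6] = 30,  u[7] = 38,  u[8] = 51.
Since u[8] = u[3] = 51, the sequence is eventually periodic: after a pre-period of length 2 it cycles with period 5.
For j ≥ 3, u[j] depends only on (j - 3) mod 5. (72 - 3) mod 5 = 4, so u[72] = u[7] = 38.

38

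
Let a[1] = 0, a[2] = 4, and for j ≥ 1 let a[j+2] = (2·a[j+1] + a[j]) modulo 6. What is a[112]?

4

a[1] = 0,  a[2] = 4,  a[3] = 2,  a[4] = 2,  a[5] = 0,  a[6] = 2,  a[7] = 4,  a[8] = 4,  a[9] = 0,  a[10] = 4.
Since (a[9], a[10]) = (a[1], a[2]) = (0, 4) (two consecutive terms determine the rest), the sequence is periodic with period 8.
(112 - 1) mod 8 = 7, so a[112] = a[8] = 4.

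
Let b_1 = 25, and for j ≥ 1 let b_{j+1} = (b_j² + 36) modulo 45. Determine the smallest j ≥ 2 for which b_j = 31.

b_1 = 25,  b_2 = 31,  b_3 = 7,  b_4 = 40,  b_5 = 16,  b_6 = 22,  b_7 = 25.
Since b_7 = b_1 = 25, the sequence is periodic with period 6.
The value 31 first appears (with j ≥ 2) at b_2.

2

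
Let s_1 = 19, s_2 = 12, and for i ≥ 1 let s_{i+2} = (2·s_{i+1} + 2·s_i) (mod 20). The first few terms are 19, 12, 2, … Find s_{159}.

We have s_1 = 19; s_2 = 12; s_3 = 2; s_4 = 8; s_5 = 0; s_6 = 16; s_7 = 12; s_8 = 16; s_9 = 16; s_{10} = 4; s_{11} = 0; s_{12} = 8; s_{13} = 16; s_{14} = 8; s_{15} = 8; s_{16} = 12; s_{17} = 0; s_{18} = 4; s_{19} = 8; s_{20} = 4; s_{21} = 4; s_{22} = 16; s_{23} = 0; s_{24} = 12; s_{25} = 4; s_{26} = 12; s_{27} = 12; s_{28} = 8; s_{29} = 0.
Since (s_{28}, s_{29}) = (s_4, s_5) = (8, 0) (two consecutive terms determine the rest), the sequence is eventually periodic: after a pre-period of length 3 it cycles with period 24.
For i ≥ 4, s_i depends only on (i - 4) mod 24. (159 - 4) mod 24 = 11, so s_{159} = s_{15} = 8.

8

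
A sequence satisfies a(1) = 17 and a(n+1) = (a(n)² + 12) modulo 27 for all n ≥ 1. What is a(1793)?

19

a(1) = 17, a(2) = 4, a(3) = 1, a(4) = 13, a(5) = 19, a(6) = 22, a(7) = 10, a(8) = 4.
Since a(8) = a(2) = 4, the sequence is eventually periodic: after a pre-period of length 1 it cycles with period 6.
For n ≥ 2, a(n) depends only on (n - 2) mod 6. (1793 - 2) mod 6 = 3, so a(1793) = a(5) = 19.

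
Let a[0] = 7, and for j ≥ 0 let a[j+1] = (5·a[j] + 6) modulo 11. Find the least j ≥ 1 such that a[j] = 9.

4

Computing terms: a[0] = 7,  a[1] = 8,  a[2] = 2,  a[3] = 5,  a[4] = 9,  a[5] = 7.
Since a[5] = a[0] = 7, the sequence is periodic with period 5.
The value 9 first appears (with j ≥ 1) at a[4].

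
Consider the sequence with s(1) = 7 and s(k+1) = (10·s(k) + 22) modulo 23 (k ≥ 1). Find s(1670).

17

Listing terms: s(1) = 7,  s(2) = 0,  s(3) = 22,  s(4) = 12,  s(5) = 4,  s(6) = 16,  s(7) = 21,  s(8) = 2,  s(9) = 19,  s(10) = 5,  s(11) = 3,  s(12) = 6,  s(13) = 13,  s(14) = 14,  s(15) = 1,  s(16) = 9,  s(17) = 20,  s(18) = 15,  s(19) = 11,  s(20) = 17,  s(21) = 8,  s(22) = 10,  s(23) = 7.
The sequence repeats with period 22.
(1670 - 1) mod 22 = 19, so s(1670) = s(20) = 17.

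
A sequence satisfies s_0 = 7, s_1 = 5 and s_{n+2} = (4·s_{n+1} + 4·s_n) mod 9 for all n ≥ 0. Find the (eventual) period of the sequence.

s_0 = 7,  s_1 = 5,  s_2 = 3,  s_3 = 5,  s_4 = 5,  s_5 = 4,  s_6 = 0,  s_7 = 7,  s_8 = 1,  s_9 = 5,  s_{10} = 6,  s_{11} = 8,  s_{12} = 2,  s_{13} = 4,  s_{14} = 6,  s_{15} = 4,  s_{16} = 4,  s_{17} = 5,  s_{18} = 0,  s_{19} = 2,  s_{20} = 8,  s_{21} = 4,  s_{22} = 3,  s_{23} = 1,  s_{24} = 7,  s_{25} = 5.
Since (s_{24}, s_{25}) = (s_0, s_1) = (7, 5) (two consecutive terms determine the rest), the sequence is periodic with period 24.

24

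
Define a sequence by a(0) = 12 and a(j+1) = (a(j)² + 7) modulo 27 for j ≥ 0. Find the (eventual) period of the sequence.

We have a(0) = 12, a(1) = 16, a(2) = 20, a(3) = 2, a(4) = 11, a(5) = 20.
Since a(5) = a(2) = 20, the sequence is eventually periodic: after a pre-period of length 2 it cycles with period 3.

3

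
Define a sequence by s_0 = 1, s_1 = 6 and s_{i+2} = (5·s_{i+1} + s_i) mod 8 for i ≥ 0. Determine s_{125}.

5

s_0 = 1,  s_1 = 6,  s_2 = 7,  s_3 = 1,  s_4 = 4,  s_5 = 5,  s_6 = 5,  s_7 = 6,  s_8 = 3,  s_9 = 5,  s_{10} = 4,  s_{11} = 1,  s_{12} = 1,  s_{13} = 6.
Since (s_{12}, s_{13}) = (s_0, s_1) = (1, 6) (two consecutive terms determine the rest), the sequence is periodic with period 12.
So s_{125} = s_{0 + ((125-0) mod 12)} = s_5 = 5.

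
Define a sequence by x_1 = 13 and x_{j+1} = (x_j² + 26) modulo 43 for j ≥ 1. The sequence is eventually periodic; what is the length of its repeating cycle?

Listing terms: x_1 = 13, x_2 = 23, x_3 = 39, x_4 = 42, x_5 = 27, x_6 = 24, x_7 = 0, x_8 = 26, x_9 = 14, x_{10} = 7, x_{11} = 32, x_{12} = 18, x_{13} = 6, x_{14} = 19, x_{15} = 0.
Since x_{15} = x_7 = 0, the sequence is eventually periodic: after a pre-period of length 6 it cycles with period 8.

8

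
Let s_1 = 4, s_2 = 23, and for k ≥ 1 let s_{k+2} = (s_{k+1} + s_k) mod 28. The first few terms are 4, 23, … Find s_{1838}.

27

Computing terms: s_1 = 4, s_2 = 23, s_3 = 27, s_4 = 22, s_5 = 21, s_6 = 15, s_7 = 8, s_8 = 23, s_9 = 3, s_{10} = 26, s_{11} = 1, s_{12} = 27, s_{13} = 0, s_{14} = 27, s_{15} = 27, s_{16} = 26, s_{17} = 25, s_{18} = 23, s_{19} = 20, s_{20} = 15, s_{21} = 7, s_{22} = 22, s_{23} = 1, s_{24} = 23, s_{25} = 24, s_{26} = 19, s_{27} = 15, s_{28} = 6, s_{29} = 21, s_{30} = 27, s_{31} = 20, s_{32} = 19, s_{33} = 11, s_{34} = 2, s_{35} = 13, s_{36} = 15, s_{37} = 0, s_{38} = 15, s_{39} = 15, s_{40} = 2, s_{41} = 17, s_{42} = 19, s_{43} = 8, s_{44} = 27, s_{45} = 7, s_{46} = 6, s_{47} = 13, s_{48} = 19, s_{49} = 4, s_{50} = 23.
The sequence repeats with period 48.
So s_{1838} = s_{1 + ((1838-1) mod 48)} = s_{14} = 27.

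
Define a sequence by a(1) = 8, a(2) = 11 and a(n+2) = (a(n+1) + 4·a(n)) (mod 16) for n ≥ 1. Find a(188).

7

a(1) = 8; a(2) = 11; a(3) = 11; a(4) = 7; a(5) = 3; a(6) = 15; a(7) = 11; a(8) = 7.
Since (a(7), a(8)) = (a(3), a(4)) = (11, 7) (two consecutive terms determine the rest), the sequence is eventually periodic: after a pre-period of length 2 it cycles with period 4.
For n ≥ 3, a(n) depends only on (n - 3) mod 4. (188 - 3) mod 4 = 1, so a(188) = a(4) = 7.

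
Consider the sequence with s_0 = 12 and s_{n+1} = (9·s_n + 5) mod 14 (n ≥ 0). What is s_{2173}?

1

Computing terms: s_0 = 12; s_1 = 1; s_2 = 0; s_3 = 5; s_4 = 8; s_5 = 7; s_6 = 12.
Since s_6 = s_0 = 12, the sequence is periodic with period 6.
(2173 - 0) mod 6 = 1, so s_{2173} = s_1 = 1.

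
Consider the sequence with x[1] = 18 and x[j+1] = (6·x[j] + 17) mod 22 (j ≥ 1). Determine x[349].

3

We have x[1] = 18; x[2] = 15; x[3] = 19; x[4] = 21; x[5] = 11; x[6] = 17; x[7] = 9; x[8] = 5; x[9] = 3; x[10] = 13; x[11] = 7; x[12] = 15.
Since x[12] = x[2] = 15, the sequence is eventually periodic: after a pre-period of length 1 it cycles with period 10.
For j ≥ 2, x[j] depends only on (j - 2) mod 10. (349 - 2) mod 10 = 7, so x[349] = x[9] = 3.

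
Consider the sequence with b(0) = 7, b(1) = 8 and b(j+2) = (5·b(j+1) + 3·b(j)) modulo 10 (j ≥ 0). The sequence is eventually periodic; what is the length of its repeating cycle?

24

Computing terms: b(0) = 7; b(1) = 8; b(2) = 1; b(3) = 9; b(4) = 8; b(5) = 7; b(6) = 9; b(7) = 6; b(8) = 7; b(9) = 3; b(10) = 6; b(11) = 9; b(12) = 3; b(13) = 2; b(14) = 9; b(15) = 1; b(16) = 2; b(17) = 3; b(18) = 1; b(19) = 4; b(20) = 3; b(21) = 7; b(22) = 4; b(23) = 1; b(24) = 7; b(25) = 8.
The sequence repeats with period 24.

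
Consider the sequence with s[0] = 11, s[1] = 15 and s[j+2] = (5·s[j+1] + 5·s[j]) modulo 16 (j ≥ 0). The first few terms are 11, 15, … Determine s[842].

2

We have s[0] = 11; s[1] = 15; s[2] = 2; s[3] = 5; s[4] = 3; s[5] = 8; s[6] = 7; s[7] = 11; s[8] = 10; s[9] = 9; s[10] = 15; s[11] = 8; s[12] = 3; s[13] = 7; s[14] = 2; s[15] = 13; s[16] = 11; s[17] = 8; s[18] = 15; s[19] = 3; s[20] = 10; s[21] = 1; s[22] = 7; s[23] = 8; s[24] = 11; s[25] = 15.
Since (s[24], s[25]) = (s[0], s[1]) = (11, 15) (two consecutive terms determine the rest), the sequence is periodic with period 24.
(842 - 0) mod 24 = 2, so s[842] = s[2] = 2.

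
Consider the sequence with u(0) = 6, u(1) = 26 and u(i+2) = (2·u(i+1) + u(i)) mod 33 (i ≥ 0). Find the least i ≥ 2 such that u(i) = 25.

We have u(0) = 6,  u(1) = 26,  u(2) = 25,  u(3) = 10,  u(4) = 12,  u(5) = 1,  u(6) = 14,  u(7) = 29,  u(8) = 6,  u(9) = 8,  u(10) = 22,  u(11) = 19,  u(12) = 27,  u(13) = 7,  u(14) = 8,  u(15) = 23,  u(16) = 21,  u(17) = 32,  u(18) = 19,  u(19) = 4,  u(20) = 27,  u(21) = 25,  u(22) = 11,  u(23) = 14,  u(24) = 6,  u(25) = 26.
The sequence repeats with period 24.
The value 25 first appears (with i ≥ 2) at u(2).

2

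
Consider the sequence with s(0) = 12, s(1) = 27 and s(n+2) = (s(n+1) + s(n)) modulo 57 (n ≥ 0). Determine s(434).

39

s(0) = 12,  s(1) = 27,  s(2) = 39,  s(3) = 9,  s(4) = 48,  s(5) = 0,  s(6) = 48,  s(7) = 48,  s(8) = 39,  s(9) = 30,  s(10) = 12,  s(11) = 42,  s(12) = 54,  s(13) = 39,  s(14) = 36,  s(15) = 18,  s(16) = 54,  s(17) = 15,  s(18) = 12,  s(19) = 27.
Since (s(18), s(19)) = (s(0), s(1)) = (12, 27) (two consecutive terms determine the rest), the sequence is periodic with period 18.
(434 - 0) mod 18 = 2, so s(434) = s(2) = 39.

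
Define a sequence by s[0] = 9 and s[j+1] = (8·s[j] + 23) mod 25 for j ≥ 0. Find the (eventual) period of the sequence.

20

We have s[0] = 9; s[1] = 20; s[2] = 8; s[3] = 12; s[4] = 19; s[5] = 0; s[6] = 23; s[7] = 7; s[8] = 4; s[9] = 5; s[10] = 13; s[11] = 2; s[12] = 14; s[13] = 10; s[14] = 3; s[15] = 22; s[16] = 24; s[17] = 15; s[18] = 18; s[19] = 17; s[20] = 9.
The sequence repeats with period 20.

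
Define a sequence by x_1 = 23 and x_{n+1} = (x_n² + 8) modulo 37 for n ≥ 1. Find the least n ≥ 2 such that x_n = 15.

x_1 = 23, x_2 = 19, x_3 = 36, x_4 = 9, x_5 = 15, x_6 = 11, x_7 = 18, x_8 = 36.
Since x_8 = x_3 = 36, the sequence is eventually periodic: after a pre-period of length 2 it cycles with period 5.
The value 15 first appears (with n ≥ 2) at x_5.

5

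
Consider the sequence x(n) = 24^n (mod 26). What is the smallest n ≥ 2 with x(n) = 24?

Listing terms: x(1) = 24, x(2) = 4, x(3) = 18, x(4) = 16, x(5) = 20, x(6) = 12, x(7) = 2, x(8) = 22, x(9) = 8, x(10) = 10, x(11) = 6, x(12) = 14, x(13) = 24.
Since x(13) = x(1) = 24, the sequence is periodic with period 12.
The value 24 next appears (with n ≥ 2) at x(13).

13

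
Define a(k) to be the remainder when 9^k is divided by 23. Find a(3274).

4

We have a(1) = 9,  a(2) = 12,  a(3) = 16,  a(4) = 6,  a(5) = 8,  a(6) = 3,  a(7) = 4,  a(8) = 13,  a(9) = 2,  a(10) = 18,  a(11) = 1,  a(12) = 9.
The sequence repeats with period 11.
(3274 - 1) mod 11 = 6, so a(3274) = a(7) = 4.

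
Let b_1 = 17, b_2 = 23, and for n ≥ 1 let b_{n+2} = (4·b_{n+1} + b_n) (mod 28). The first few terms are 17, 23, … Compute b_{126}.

7

b_1 = 17, b_2 = 23, b_3 = 25, b_4 = 11, b_5 = 13, b_6 = 7, b_7 = 13, b_8 = 3, b_9 = 25, b_{10} = 19, b_{11} = 17, b_{12} = 3, b_{13} = 1, b_{14} = 7, b_{15} = 1, b_{16} = 11, b_{17} = 17, b_{18} = 23.
The sequence repeats with period 16.
So b_{126} = b_{1 + ((126-1) mod 16)} = b_{14} = 7.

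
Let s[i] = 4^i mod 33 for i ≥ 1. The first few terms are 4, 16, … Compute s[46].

4

We have s[1] = 4; s[2] = 16; s[3] = 31; s[4] = 25; s[5] = 1; s[6] = 4.
The sequence repeats with period 5.
So s[46] = s[1 + ((46-1) mod 5)] = s[1] = 4.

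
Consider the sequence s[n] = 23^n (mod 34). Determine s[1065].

11

Listing terms: s[0] = 1; s[1] = 23; s[2] = 19; s[3] = 29; s[4] = 21; s[5] = 7; s[6] = 25; s[7] = 31; s[8] = 33; s[9] = 11; s[10] = 15; s[11] = 5; s[12] = 13; s[13] = 27; s[14] = 9; s[15] = 3; s[16] = 1.
The sequence repeats with period 16.
So s[1065] = s[0 + ((1065-0) mod 16)] = s[9] = 11.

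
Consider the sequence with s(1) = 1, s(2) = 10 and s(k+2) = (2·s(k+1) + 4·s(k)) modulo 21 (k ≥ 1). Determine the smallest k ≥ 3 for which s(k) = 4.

Listing terms: s(1) = 1; s(2) = 10; s(3) = 3; s(4) = 4; s(5) = 20; s(6) = 14; s(7) = 3; s(8) = 20; s(9) = 10; s(10) = 16; s(11) = 9; s(12) = 19; s(13) = 11; s(14) = 14; s(15) = 9; s(16) = 11; s(17) = 16; s(18) = 13; s(19) = 6; s(20) = 1; s(21) = 5; s(22) = 14; s(23) = 6; s(24) = 5; s(25) = 13; s(26) = 4; s(27) = 18; s(28) = 10; s(29) = 8; s(30) = 14; s(31) = 18; s(32) = 8; s(33) = 4; s(34) = 19; s(35) = 12; s(36) = 16; s(37) = 17; s(38) = 14; s(39) = 12; s(40) = 17; s(41) = 19; s(42) = 1; s(43) = 15; s(44) = 13; s(45) = 2; s(46) = 14; s(47) = 15; s(48) = 2; s(49) = 1; s(50) = 10.
Since (s(49), s(50)) = (s(1), s(2)) = (1, 10) (two consecutive terms determine the rest), the sequence is periodic with period 48.
The value 4 first appears (with k ≥ 3) at s(4).

4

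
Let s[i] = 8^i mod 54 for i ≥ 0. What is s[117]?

26

Listing terms: s[0] = 1, s[1] = 8, s[2] = 10, s[3] = 26, s[4] = 46, s[5] = 44, s[6] = 28, s[7] = 8.
Since s[7] = s[1] = 8, the sequence is eventually periodic: after a pre-period of length 1 it cycles with period 6.
For i ≥ 1, s[i] depends only on (i - 1) mod 6. (117 - 1) mod 6 = 2, so s[117] = s[3] = 26.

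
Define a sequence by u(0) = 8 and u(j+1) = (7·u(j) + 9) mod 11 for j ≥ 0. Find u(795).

Listing terms: u(0) = 8; u(1) = 10; u(2) = 2; u(3) = 1; u(4) = 5; u(5) = 0; u(6) = 9; u(7) = 6; u(8) = 7; u(9) = 3; u(10) = 8.
Since u(10) = u(0) = 8, the sequence is periodic with period 10.
So u(795) = u(0 + ((795-0) mod 10)) = u(5) = 0.

0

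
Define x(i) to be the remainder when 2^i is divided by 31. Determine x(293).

Listing terms: x(1) = 2; x(2) = 4; x(3) = 8; x(4) = 16; x(5) = 1; x(6) = 2.
The sequence repeats with period 5.
So x(293) = x(1 + ((293-1) mod 5)) = x(3) = 8.

8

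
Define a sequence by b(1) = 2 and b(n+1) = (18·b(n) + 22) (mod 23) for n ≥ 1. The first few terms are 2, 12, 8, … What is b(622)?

14

We have b(1) = 2,  b(2) = 12,  b(3) = 8,  b(4) = 5,  b(5) = 20,  b(6) = 14,  b(7) = 21,  b(8) = 9,  b(9) = 0,  b(10) = 22,  b(11) = 4,  b(12) = 2.
The sequence repeats with period 11.
So b(622) = b(1 + ((622-1) mod 11)) = b(6) = 14.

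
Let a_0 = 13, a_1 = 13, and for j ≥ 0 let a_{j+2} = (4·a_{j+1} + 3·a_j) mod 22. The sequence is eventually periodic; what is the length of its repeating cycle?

40

Computing terms: a_0 = 13,  a_1 = 13,  a_2 = 3,  a_3 = 7,  a_4 = 15,  a_5 = 15,  a_6 = 17,  a_7 = 3,  a_8 = 19,  a_9 = 19,  a_{10} = 1,  a_{11} = 17,  a_{12} = 5,  a_{13} = 5,  a_{14} = 13,  a_{15} = 1,  a_{16} = 21,  a_{17} = 21,  a_{18} = 15,  a_{19} = 13,  a_{20} = 9,  a_{21} = 9,  a_{22} = 19,  a_{23} = 15,  a_{24} = 7,  a_{25} = 7,  a_{26} = 5,  a_{27} = 19,  a_{28} = 3,  a_{29} = 3,  a_{30} = 21,  a_{31} = 5,  a_{32} = 17,  a_{33} = 17,  a_{34} = 9,  a_{35} = 21,  a_{36} = 1,  a_{37} = 1,  a_{38} = 7,  a_{39} = 9,  a_{40} = 13,  a_{41} = 13.
Since (a_{40}, a_{41}) = (a_0, a_1) = (13, 13) (two consecutive terms determine the rest), the sequence is periodic with period 40.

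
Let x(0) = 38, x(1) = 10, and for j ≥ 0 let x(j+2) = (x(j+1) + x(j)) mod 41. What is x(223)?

24

We have x(0) = 38, x(1) = 10, x(2) = 7, x(3) = 17, x(4) = 24, x(5) = 0, x(6) = 24, x(7) = 24, x(8) = 7, x(9) = 31, x(10) = 38, x(11) = 28, x(12) = 25, x(13) = 12, x(14) = 37, x(15) = 8, x(16) = 4, x(17) = 12, x(18) = 16, x(19) = 28, x(20) = 3, x(21) = 31, x(22) = 34, x(23) = 24, x(24) = 17, x(25) = 0, x(26) = 17, x(27) = 17, x(28) = 34, x(29) = 10, x(30) = 3, x(31) = 13, x(32) = 16, x(33) = 29, x(34) = 4, x(35) = 33, x(36) = 37, x(37) = 29, x(38) = 25, x(39) = 13, x(40) = 38, x(41) = 10.
The sequence repeats with period 40.
So x(223) = x(0 + ((223-0) mod 40)) = x(23) = 24.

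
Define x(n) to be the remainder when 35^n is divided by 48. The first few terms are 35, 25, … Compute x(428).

Listing terms: x(1) = 35; x(2) = 25; x(3) = 11; x(4) = 1; x(5) = 35.
The sequence repeats with period 4.
(428 - 1) mod 4 = 3, so x(428) = x(4) = 1.

1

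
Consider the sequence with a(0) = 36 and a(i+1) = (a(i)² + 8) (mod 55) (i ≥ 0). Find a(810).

19

Listing terms: a(0) = 36, a(1) = 39, a(2) = 44, a(3) = 19, a(4) = 39.
Since a(4) = a(1) = 39, the sequence is eventually periodic: after a pre-period of length 1 it cycles with period 3.
For i ≥ 1, a(i) depends only on (i - 1) mod 3. (810 - 1) mod 3 = 2, so a(810) = a(3) = 19.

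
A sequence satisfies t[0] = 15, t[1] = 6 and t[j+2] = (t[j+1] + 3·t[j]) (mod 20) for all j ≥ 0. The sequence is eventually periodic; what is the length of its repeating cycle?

We have t[0] = 15,  t[1] = 6,  t[2] = 11,  t[3] = 9,  t[4] = 2,  t[5] = 9,  t[6] = 15,  t[7] = 2,  t[8] = 7,  t[9] = 13,  t[10] = 14,  t[11] = 13,  t[12] = 15,  t[13] = 14,  t[14] = 19,  t[15] = 1,  t[16] = 18,  t[17] = 1,  t[18] = 15,  t[19] = 18,  t[20] = 3,  t[21] = 17,  t[22] = 6,  t[23] = 17,  t[24] = 15,  t[25] = 6.
Since (t[24], t[25]) = (t[0], t[1]) = (15, 6) (two consecutive terms determine the rest), the sequence is periodic with period 24.

24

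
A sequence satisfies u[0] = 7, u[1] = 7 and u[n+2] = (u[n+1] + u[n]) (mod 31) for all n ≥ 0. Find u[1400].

Computing terms: u[0] = 7; u[1] = 7; u[2] = 14; u[3] = 21; u[4] = 4; u[5] = 25; u[6] = 29; u[7] = 23; u[8] = 21; u[9] = 13; u[10] = 3; u[11] = 16; u[12] = 19; u[13] = 4; u[14] = 23; u[15] = 27; u[16] = 19; u[17] = 15; u[18] = 3; u[19] = 18; u[20] = 21; u[21] = 8; u[22] = 29; u[23] = 6; u[24] = 4; u[25] = 10; u[26] = 14; u[27] = 24; u[28] = 7; u[29] = 0; u[30] = 7; u[31] = 7.
The sequence repeats with period 30.
(1400 - 0) mod 30 = 20, so u[1400] = u[20] = 21.

21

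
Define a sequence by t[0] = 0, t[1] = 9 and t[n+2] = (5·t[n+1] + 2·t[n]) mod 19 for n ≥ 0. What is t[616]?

t[0] = 0,  t[1] = 9,  t[2] = 7,  t[3] = 15,  t[4] = 13,  t[5] = 0,  t[6] = 7,  t[7] = 16,  t[8] = 18,  t[9] = 8,  t[10] = 0,  t[11] = 16,  t[12] = 4,  t[13] = 14,  t[14] = 2,  t[15] = 0,  t[16] = 4,  t[17] = 1,  t[18] = 13,  t[19] = 10,  t[20] = 0,  t[21] = 1,  t[22] = 5,  t[23] = 8,  t[24] = 12,  t[25] = 0,  t[26] = 5,  t[27] = 6,  t[28] = 2,  t[29] = 3,  t[30] = 0,  t[31] = 6,  t[32] = 11,  t[33] = 10,  t[34] = 15,  t[35] = 0,  t[36] = 11,  t[37] = 17,  t[38] = 12,  t[39] = 18,  t[40] = 0,  t[41] = 17,  t[42] = 9,  t[43] = 3,  t[44] = 14,  t[45] = 0,  t[46] = 9.
Since (t[45], t[46]) = (t[0], t[1]) = (0, 9) (two consecutive terms determine the rest), the sequence is periodic with period 45.
So t[616] = t[0 + ((616-0) mod 45)] = t[31] = 6.

6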